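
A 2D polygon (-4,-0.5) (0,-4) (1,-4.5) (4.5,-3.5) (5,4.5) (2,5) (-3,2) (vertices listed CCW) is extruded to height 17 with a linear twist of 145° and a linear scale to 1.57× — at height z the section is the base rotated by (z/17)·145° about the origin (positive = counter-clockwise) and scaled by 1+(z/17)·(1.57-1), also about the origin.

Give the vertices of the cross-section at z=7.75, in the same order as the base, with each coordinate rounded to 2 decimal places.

t = z/height = 7.75/17 = 0.455882
s = 1 + (scale-1)·z/height = 1 + (1.57-1)·7.75/17 = 1.259853
θ = twist·z/height = 145°·7.75/17 = 66.1029° = 1.153714 rad
cos θ = 0.405095, sin θ = 0.914275 (intermediates below are computed at full precision and shown rounded to 5 d.p.)
v1: (-4,-0.5) → rotate → (-1.16324,-3.85965) → ×s → (-1.46551,-4.86259) → (-1.47,-4.86)
v2: (0,-4) → rotate → (3.65710,-1.62038) → ×s → (4.60741,-2.04144) → (4.61,-2.04)
v3: (1,-4.5) → rotate → (4.51933,-0.90865) → ×s → (5.69369,-1.14477) → (5.69,-1.14)
v4: (4.5,-3.5) → rotate → (5.02289,2.69641) → ×s → (6.32810,3.39707) → (6.33,3.40)
v5: (5,4.5) → rotate → (-2.08876,6.39430) → ×s → (-2.63153,8.05588) → (-2.63,8.06)
v6: (2,5) → rotate → (-3.76118,3.85402) → ×s → (-4.73854,4.85550) → (-4.74,4.86)
v7: (-3,2) → rotate → (-3.04383,-1.93263) → ×s → (-3.83478,-2.43484) → (-3.83,-2.43)

Cross-section at z=7.75: (-1.47,-4.86) (4.61,-2.04) (5.69,-1.14) (6.33,3.40) (-2.63,8.06) (-4.74,4.86) (-3.83,-2.43)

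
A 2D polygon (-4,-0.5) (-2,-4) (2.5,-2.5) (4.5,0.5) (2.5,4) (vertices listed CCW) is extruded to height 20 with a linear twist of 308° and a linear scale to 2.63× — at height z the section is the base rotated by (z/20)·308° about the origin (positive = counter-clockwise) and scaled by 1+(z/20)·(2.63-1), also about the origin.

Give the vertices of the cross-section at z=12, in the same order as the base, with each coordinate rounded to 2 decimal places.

Cross-section at z=12: (7.80,1.65) (3.28,8.22) (-5.34,4.51) (-8.79,-1.73) (-4.27,-8.30)

t = z/height = 12/20 = 0.6
s = 1 + (scale-1)·z/height = 1 + (2.63-1)·12/20 = 1.978000
θ = twist·z/height = 308°·12/20 = 184.8000° = 3.225368 rad
cos θ = -0.996493, sin θ = -0.083678 (intermediates below are computed at full precision and shown rounded to 5 d.p.)
v1: (-4,-0.5) → rotate → (3.94413,0.83296) → ×s → (7.80149,1.64759) → (7.80,1.65)
v2: (-2,-4) → rotate → (1.65827,4.15333) → ×s → (3.28007,8.21528) → (3.28,8.22)
v3: (2.5,-2.5) → rotate → (-2.70043,2.28204) → ×s → (-5.34144,4.51387) → (-5.34,4.51)
v4: (4.5,0.5) → rotate → (-4.44238,-0.87480) → ×s → (-8.78703,-1.73035) → (-8.79,-1.73)
v5: (2.5,4) → rotate → (-2.15652,-4.19517) → ×s → (-4.26560,-8.29804) → (-4.27,-8.30)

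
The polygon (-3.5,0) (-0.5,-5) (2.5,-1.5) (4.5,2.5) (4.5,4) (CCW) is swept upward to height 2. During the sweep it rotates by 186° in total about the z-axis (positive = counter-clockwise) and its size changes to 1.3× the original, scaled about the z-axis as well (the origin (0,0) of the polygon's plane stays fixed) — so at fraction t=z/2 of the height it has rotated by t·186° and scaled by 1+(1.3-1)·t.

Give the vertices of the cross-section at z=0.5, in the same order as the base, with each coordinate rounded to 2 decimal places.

t = z/height = 0.5/2 = 0.25
s = 1 + (scale-1)·z/height = 1 + (1.3-1)·0.5/2 = 1.075000
θ = twist·z/height = 186°·0.5/2 = 46.5000° = 0.811578 rad
cos θ = 0.688355, sin θ = 0.725374 (intermediates below are computed at full precision and shown rounded to 5 d.p.)
v1: (-3.5,0) → rotate → (-2.40924,-2.53881) → ×s → (-2.58993,-2.72922) → (-2.59,-2.73)
v2: (-0.5,-5) → rotate → (3.28269,-3.80446) → ×s → (3.52890,-4.08979) → (3.53,-4.09)
v3: (2.5,-1.5) → rotate → (2.80895,0.78090) → ×s → (3.01962,0.83947) → (3.02,0.84)
v4: (4.5,2.5) → rotate → (1.28416,4.98507) → ×s → (1.38047,5.35895) → (1.38,5.36)
v5: (4.5,4) → rotate → (0.19610,6.01760) → ×s → (0.21081,6.46892) → (0.21,6.47)

Cross-section at z=0.5: (-2.59,-2.73) (3.53,-4.09) (3.02,0.84) (1.38,5.36) (0.21,6.47)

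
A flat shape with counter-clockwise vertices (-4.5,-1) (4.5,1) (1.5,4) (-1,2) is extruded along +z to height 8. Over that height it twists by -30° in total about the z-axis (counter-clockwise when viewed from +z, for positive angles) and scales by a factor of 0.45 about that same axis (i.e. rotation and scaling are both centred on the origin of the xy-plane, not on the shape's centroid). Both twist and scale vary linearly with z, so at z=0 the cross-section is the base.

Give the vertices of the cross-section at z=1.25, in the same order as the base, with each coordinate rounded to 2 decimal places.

Cross-section at z=1.25: (-4.17,-0.57) (4.17,0.57) (1.67,3.53) (-0.76,1.90)

t = z/height = 1.25/8 = 0.15625
s = 1 + (scale-1)·z/height = 1 + (0.45-1)·1.25/8 = 0.914063
θ = twist·z/height = -30°·1.25/8 = -4.6875° = -0.081812 rad
cos θ = 0.996655, sin θ = -0.081721 (intermediates below are computed at full precision and shown rounded to 5 d.p.)
v1: (-4.5,-1) → rotate → (-4.56667,-0.62891) → ×s → (-4.17422,-0.57486) → (-4.17,-0.57)
v2: (4.5,1) → rotate → (4.56667,0.62891) → ×s → (4.17422,0.57486) → (4.17,0.57)
v3: (1.5,4) → rotate → (1.82187,3.86404) → ×s → (1.66530,3.53197) → (1.67,3.53)
v4: (-1,2) → rotate → (-0.83321,2.07503) → ×s → (-0.76161,1.89671) → (-0.76,1.90)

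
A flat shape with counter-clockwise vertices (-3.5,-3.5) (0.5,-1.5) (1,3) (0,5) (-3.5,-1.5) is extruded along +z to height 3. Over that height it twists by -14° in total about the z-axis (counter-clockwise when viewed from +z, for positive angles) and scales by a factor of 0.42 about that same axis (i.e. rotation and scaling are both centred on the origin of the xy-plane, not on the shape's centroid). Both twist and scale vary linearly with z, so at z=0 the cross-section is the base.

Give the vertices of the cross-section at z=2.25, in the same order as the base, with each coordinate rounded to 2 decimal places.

t = z/height = 2.25/3 = 0.75
s = 1 + (scale-1)·z/height = 1 + (0.42-1)·2.25/3 = 0.565000
θ = twist·z/height = -14°·2.25/3 = -10.5000° = -0.183260 rad
cos θ = 0.983255, sin θ = -0.182236 (intermediates below are computed at full precision and shown rounded to 5 d.p.)
v1: (-3.5,-3.5) → rotate → (-4.07922,-2.80357) → ×s → (-2.30476,-1.58402) → (-2.30,-1.58)
v2: (0.5,-1.5) → rotate → (0.21827,-1.56600) → ×s → (0.12332,-0.88479) → (0.12,-0.88)
v3: (1,3) → rotate → (1.52996,2.76753) → ×s → (0.86443,1.56365) → (0.86,1.56)
v4: (0,5) → rotate → (0.91118,4.91627) → ×s → (0.51482,2.77770) → (0.51,2.78)
v5: (-3.5,-1.5) → rotate → (-3.71475,-0.83706) → ×s → (-2.09883,-0.47294) → (-2.10,-0.47)

Cross-section at z=2.25: (-2.30,-1.58) (0.12,-0.88) (0.86,1.56) (0.51,2.78) (-2.10,-0.47)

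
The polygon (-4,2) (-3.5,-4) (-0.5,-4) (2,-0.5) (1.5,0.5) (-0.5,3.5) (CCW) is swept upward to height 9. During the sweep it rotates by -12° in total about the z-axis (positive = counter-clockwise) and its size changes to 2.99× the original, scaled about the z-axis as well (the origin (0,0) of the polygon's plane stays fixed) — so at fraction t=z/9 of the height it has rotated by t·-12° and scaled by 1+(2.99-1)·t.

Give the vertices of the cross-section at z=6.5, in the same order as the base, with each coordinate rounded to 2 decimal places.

t = z/height = 6.5/9 = 0.722222
s = 1 + (scale-1)·z/height = 1 + (2.99-1)·6.5/9 = 2.437222
θ = twist·z/height = -12°·6.5/9 = -8.6667° = -0.151262 rad
cos θ = 0.988582, sin θ = -0.150686 (intermediates below are computed at full precision and shown rounded to 5 d.p.)
v1: (-4,2) → rotate → (-3.65296,2.57991) → ×s → (-8.90306,6.28780) → (-8.90,6.29)
v2: (-3.5,-4) → rotate → (-4.06278,-3.42693) → ×s → (-9.90189,-8.35218) → (-9.90,-8.35)
v3: (-0.5,-4) → rotate → (-1.09703,-3.87898) → ×s → (-2.67371,-9.45395) → (-2.67,-9.45)
v4: (2,-0.5) → rotate → (1.90182,-0.79566) → ×s → (4.63516,-1.93921) → (4.64,-1.94)
v5: (1.5,0.5) → rotate → (1.55822,0.26826) → ×s → (3.79772,0.65381) → (3.80,0.65)
v6: (-0.5,3.5) → rotate → (0.03311,3.53538) → ×s → (0.08069,8.61650) → (0.08,8.62)

Cross-section at z=6.5: (-8.90,6.29) (-9.90,-8.35) (-2.67,-9.45) (4.64,-1.94) (3.80,0.65) (0.08,8.62)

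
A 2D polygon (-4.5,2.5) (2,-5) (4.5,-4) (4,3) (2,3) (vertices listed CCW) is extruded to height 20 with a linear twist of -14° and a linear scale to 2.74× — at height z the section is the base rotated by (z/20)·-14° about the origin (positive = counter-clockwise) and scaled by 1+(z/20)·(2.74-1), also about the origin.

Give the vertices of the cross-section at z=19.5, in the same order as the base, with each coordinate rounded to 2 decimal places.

Cross-section at z=19.5: (-10.20,9.41) (2.06,-14.37) (9.25,-13.34) (12.39,5.32) (7.15,6.59)

t = z/height = 19.5/20 = 0.975
s = 1 + (scale-1)·z/height = 1 + (2.74-1)·19.5/20 = 2.696500
θ = twist·z/height = -14°·19.5/20 = -13.6500° = -0.238237 rad
cos θ = 0.971755, sin θ = -0.235990 (intermediates below are computed at full precision and shown rounded to 5 d.p.)
v1: (-4.5,2.5) → rotate → (-3.78292,3.49134) → ×s → (-10.20065,9.41441) → (-10.20,9.41)
v2: (2,-5) → rotate → (0.76356,-5.33076) → ×s → (2.05894,-14.37439) → (2.06,-14.37)
v3: (4.5,-4) → rotate → (3.42894,-4.94898) → ×s → (9.24613,-13.34492) → (9.25,-13.34)
v4: (4,3) → rotate → (4.59499,1.97131) → ×s → (12.39040,5.31563) → (12.39,5.32)
v5: (2,3) → rotate → (2.65148,2.44329) → ×s → (7.14972,6.58832) → (7.15,6.59)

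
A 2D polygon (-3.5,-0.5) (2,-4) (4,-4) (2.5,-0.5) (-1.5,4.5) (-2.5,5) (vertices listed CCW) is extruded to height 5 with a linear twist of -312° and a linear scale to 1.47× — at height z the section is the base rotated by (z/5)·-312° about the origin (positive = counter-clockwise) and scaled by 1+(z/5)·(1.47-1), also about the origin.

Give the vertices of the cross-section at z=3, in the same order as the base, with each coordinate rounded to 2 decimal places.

Cross-section at z=3: (4.53,0.07) (-1.90,5.41) (-4.44,5.73) (-3.10,1.04) (1.18,-5.96) (2.38,-6.76)

t = z/height = 3/5 = 0.6
s = 1 + (scale-1)·z/height = 1 + (1.47-1)·3/5 = 1.282000
θ = twist·z/height = -312°·3/5 = -187.2000° = -3.267256 rad
cos θ = -0.992115, sin θ = 0.125333 (intermediates below are computed at full precision and shown rounded to 5 d.p.)
v1: (-3.5,-0.5) → rotate → (3.53507,0.05739) → ×s → (4.53196,0.07358) → (4.53,0.07)
v2: (2,-4) → rotate → (-1.48290,4.21913) → ×s → (-1.90107,5.40892) → (-1.90,5.41)
v3: (4,-4) → rotate → (-3.46713,4.46979) → ×s → (-4.44486,5.73027) → (-4.44,5.73)
v4: (2.5,-0.5) → rotate → (-2.41762,0.80939) → ×s → (-3.09939,1.03764) → (-3.10,1.04)
v5: (-1.5,4.5) → rotate → (0.92417,-4.65252) → ×s → (1.18479,-5.96453) → (1.18,-5.96)
v6: (-2.5,5) → rotate → (1.85362,-5.27391) → ×s → (2.37634,-6.76115) → (2.38,-6.76)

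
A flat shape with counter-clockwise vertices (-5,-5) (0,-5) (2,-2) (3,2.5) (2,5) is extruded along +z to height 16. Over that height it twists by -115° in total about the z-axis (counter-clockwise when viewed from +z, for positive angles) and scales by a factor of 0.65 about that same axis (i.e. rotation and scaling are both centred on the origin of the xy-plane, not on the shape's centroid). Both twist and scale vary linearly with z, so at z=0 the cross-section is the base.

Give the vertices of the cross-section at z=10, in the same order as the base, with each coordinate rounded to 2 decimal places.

t = z/height = 10/16 = 0.625
s = 1 + (scale-1)·z/height = 1 + (0.65-1)·10/16 = 0.781250
θ = twist·z/height = -115°·10/16 = -71.8750° = -1.254455 rad
cos θ = 0.311091, sin θ = -0.950380 (intermediates below are computed at full precision and shown rounded to 5 d.p.)
v1: (-5,-5) → rotate → (-6.30736,3.19644) → ×s → (-4.92762,2.49722) → (-4.93,2.50)
v2: (0,-5) → rotate → (-4.75190,-1.55546) → ×s → (-3.71242,-1.21520) → (-3.71,-1.22)
v3: (2,-2) → rotate → (-1.27858,-2.52294) → ×s → (-0.99889,-1.97105) → (-1.00,-1.97)
v4: (3,2.5) → rotate → (3.30922,-2.07341) → ×s → (2.58533,-1.61985) → (2.59,-1.62)
v5: (2,5) → rotate → (5.37408,-0.34530) → ×s → (4.19850,-0.26977) → (4.20,-0.27)

Cross-section at z=10: (-4.93,2.50) (-3.71,-1.22) (-1.00,-1.97) (2.59,-1.62) (4.20,-0.27)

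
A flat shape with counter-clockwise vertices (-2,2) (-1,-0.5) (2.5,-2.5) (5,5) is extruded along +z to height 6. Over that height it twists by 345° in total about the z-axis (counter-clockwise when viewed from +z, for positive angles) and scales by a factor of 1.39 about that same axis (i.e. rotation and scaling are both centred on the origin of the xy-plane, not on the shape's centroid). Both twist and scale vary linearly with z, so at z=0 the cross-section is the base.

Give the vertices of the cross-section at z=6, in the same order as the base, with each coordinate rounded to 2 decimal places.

Cross-section at z=6: (-1.97,3.40) (-1.52,-0.31) (2.46,-4.26) (8.51,4.91)

t = z/height = 6/6 = 1
s = 1 + (scale-1)·z/height = 1 + (1.39-1)·6/6 = 1.390000
θ = twist·z/height = 345°·6/6 = 345.0000° = 6.021386 rad
cos θ = 0.965926, sin θ = -0.258819 (intermediates below are computed at full precision and shown rounded to 5 d.p.)
v1: (-2,2) → rotate → (-1.41421,2.44949) → ×s → (-1.96576,3.40479) → (-1.97,3.40)
v2: (-1,-0.5) → rotate → (-1.09534,-0.22414) → ×s → (-1.52252,-0.31156) → (-1.52,-0.31)
v3: (2.5,-2.5) → rotate → (1.76777,-3.06186) → ×s → (2.45720,-4.25599) → (2.46,-4.26)
v4: (5,5) → rotate → (6.12372,3.53553) → ×s → (8.51198,4.91439) → (8.51,4.91)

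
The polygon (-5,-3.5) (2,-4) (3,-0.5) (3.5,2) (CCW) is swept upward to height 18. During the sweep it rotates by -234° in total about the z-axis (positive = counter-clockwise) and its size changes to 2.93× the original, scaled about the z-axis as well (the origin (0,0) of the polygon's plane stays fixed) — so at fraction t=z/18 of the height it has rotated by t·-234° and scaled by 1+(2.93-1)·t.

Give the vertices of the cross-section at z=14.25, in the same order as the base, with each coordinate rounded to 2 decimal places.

t = z/height = 14.25/18 = 0.791667
s = 1 + (scale-1)·z/height = 1 + (2.93-1)·14.25/18 = 2.527917
θ = twist·z/height = -234°·14.25/18 = -185.2500° = -3.233222 rad
cos θ = -0.995805, sin θ = 0.091502 (intermediates below are computed at full precision and shown rounded to 5 d.p.)
v1: (-5,-3.5) → rotate → (5.29928,3.02781) → ×s → (13.39614,7.65405) → (13.40,7.65)
v2: (2,-4) → rotate → (-1.62560,4.16622) → ×s → (-4.10939,10.53186) → (-4.11,10.53)
v3: (3,-0.5) → rotate → (-2.94166,0.77241) → ×s → (-7.43628,1.95258) → (-7.44,1.95)
v4: (3.5,2) → rotate → (-3.66832,-1.67135) → ×s → (-9.27321,-4.22504) → (-9.27,-4.23)

Cross-section at z=14.25: (13.40,7.65) (-4.11,10.53) (-7.44,1.95) (-9.27,-4.23)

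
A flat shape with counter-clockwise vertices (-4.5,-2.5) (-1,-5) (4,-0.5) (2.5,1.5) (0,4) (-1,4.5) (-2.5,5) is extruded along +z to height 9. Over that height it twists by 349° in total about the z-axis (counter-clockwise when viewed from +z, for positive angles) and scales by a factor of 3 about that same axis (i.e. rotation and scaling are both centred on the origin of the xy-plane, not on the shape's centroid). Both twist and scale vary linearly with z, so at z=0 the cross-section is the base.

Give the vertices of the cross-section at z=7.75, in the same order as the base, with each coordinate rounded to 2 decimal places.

Cross-section at z=7.75: (-12.08,7.10) (-13.11,-4.57) (4.36,-10.07) (6.97,-3.79) (9.38,5.53) (9.17,8.57) (8.27,12.78)

t = z/height = 7.75/9 = 0.861111
s = 1 + (scale-1)·z/height = 1 + (3-1)·7.75/9 = 2.722222
θ = twist·z/height = 349°·7.75/9 = 300.5278° = 5.245199 rad
cos θ = 0.507956, sin θ = -0.861383 (intermediates below are computed at full precision and shown rounded to 5 d.p.)
v1: (-4.5,-2.5) → rotate → (-4.43926,2.60633) → ×s → (-12.08465,7.09502) → (-12.08,7.10)
v2: (-1,-5) → rotate → (-4.81487,-1.67840) → ×s → (-13.10715,-4.56897) → (-13.11,-4.57)
v3: (4,-0.5) → rotate → (1.60113,-3.69951) → ×s → (4.35864,-10.07089) → (4.36,-10.07)
v4: (2.5,1.5) → rotate → (2.56196,-1.39152) → ×s → (6.97424,-3.78804) → (6.97,-3.79)
v5: (0,4) → rotate → (3.44553,2.03182) → ×s → (9.37950,5.53108) → (9.38,5.53)
v6: (-1,4.5) → rotate → (3.36827,3.14719) → ×s → (9.16917,8.56734) → (9.17,8.57)
v7: (-2.5,5) → rotate → (3.03702,4.69324) → ×s → (8.26746,12.77604) → (8.27,12.78)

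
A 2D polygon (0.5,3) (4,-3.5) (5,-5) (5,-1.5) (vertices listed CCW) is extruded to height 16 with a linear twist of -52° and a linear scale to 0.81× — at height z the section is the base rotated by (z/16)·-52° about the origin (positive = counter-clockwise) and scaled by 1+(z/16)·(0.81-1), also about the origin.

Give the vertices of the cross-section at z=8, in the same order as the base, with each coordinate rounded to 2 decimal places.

Cross-section at z=8: (1.60,2.24) (1.87,-4.43) (2.08,-6.05) (3.47,-3.20)

t = z/height = 8/16 = 0.5
s = 1 + (scale-1)·z/height = 1 + (0.81-1)·8/16 = 0.905000
θ = twist·z/height = -52°·8/16 = -26.0000° = -0.453786 rad
cos θ = 0.898794, sin θ = -0.438371 (intermediates below are computed at full precision and shown rounded to 5 d.p.)
v1: (0.5,3) → rotate → (1.76451,2.47720) → ×s → (1.59688,2.24186) → (1.60,2.24)
v2: (4,-3.5) → rotate → (2.06088,-4.89926) → ×s → (1.86509,-4.43383) → (1.87,-4.43)
v3: (5,-5) → rotate → (2.30211,-6.68583) → ×s → (2.08341,-6.05067) → (2.08,-6.05)
v4: (5,-1.5) → rotate → (3.83641,-3.54005) → ×s → (3.47195,-3.20374) → (3.47,-3.20)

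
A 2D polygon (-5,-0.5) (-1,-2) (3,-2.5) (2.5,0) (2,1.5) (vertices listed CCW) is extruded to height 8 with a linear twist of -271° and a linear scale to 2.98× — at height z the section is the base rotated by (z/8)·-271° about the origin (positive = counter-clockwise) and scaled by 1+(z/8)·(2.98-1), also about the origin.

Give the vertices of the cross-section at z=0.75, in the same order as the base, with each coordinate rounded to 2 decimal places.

t = z/height = 0.75/8 = 0.09375
s = 1 + (scale-1)·z/height = 1 + (2.98-1)·0.75/8 = 1.185625
θ = twist·z/height = -271°·0.75/8 = -25.4063° = -0.443423 rad
cos θ = 0.903288, sin θ = -0.429034 (intermediates below are computed at full precision and shown rounded to 5 d.p.)
v1: (-5,-0.5) → rotate → (-4.73096,1.69352) → ×s → (-5.60914,2.00788) → (-5.61,2.01)
v2: (-1,-2) → rotate → (-1.76136,-1.37754) → ×s → (-2.08831,-1.63325) → (-2.09,-1.63)
v3: (3,-2.5) → rotate → (1.63728,-3.54532) → ×s → (1.94120,-4.20342) → (1.94,-4.20)
v4: (2.5,0) → rotate → (2.25822,-1.07258) → ×s → (2.67740,-1.27168) → (2.68,-1.27)
v5: (2,1.5) → rotate → (2.45013,0.49687) → ×s → (2.90493,0.58910) → (2.90,0.59)

Cross-section at z=0.75: (-5.61,2.01) (-2.09,-1.63) (1.94,-4.20) (2.68,-1.27) (2.90,0.59)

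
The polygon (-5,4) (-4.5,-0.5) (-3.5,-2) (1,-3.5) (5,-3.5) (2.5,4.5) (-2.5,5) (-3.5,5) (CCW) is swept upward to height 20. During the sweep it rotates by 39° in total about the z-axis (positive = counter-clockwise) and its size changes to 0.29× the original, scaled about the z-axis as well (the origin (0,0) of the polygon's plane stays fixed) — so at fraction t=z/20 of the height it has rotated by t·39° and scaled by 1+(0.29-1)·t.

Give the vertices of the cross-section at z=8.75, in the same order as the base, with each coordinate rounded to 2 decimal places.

t = z/height = 8.75/20 = 0.4375
s = 1 + (scale-1)·z/height = 1 + (0.29-1)·8.75/20 = 0.689375
θ = twist·z/height = 39°·8.75/20 = 17.0625° = 0.297797 rad
cos θ = 0.955985, sin θ = 0.293415 (intermediates below are computed at full precision and shown rounded to 5 d.p.)
v1: (-5,4) → rotate → (-5.95359,2.35687) → ×s → (-4.10425,1.62477) → (-4.10,1.62)
v2: (-4.5,-0.5) → rotate → (-4.15523,-1.79836) → ×s → (-2.86451,-1.23974) → (-2.86,-1.24)
v3: (-3.5,-2) → rotate → (-2.75912,-2.93892) → ×s → (-1.90207,-2.02602) → (-1.90,-2.03)
v4: (1,-3.5) → rotate → (1.98294,-3.05253) → ×s → (1.36699,-2.10434) → (1.37,-2.10)
v5: (5,-3.5) → rotate → (5.80688,-1.87887) → ×s → (4.00312,-1.29525) → (4.00,-1.30)
v6: (2.5,4.5) → rotate → (1.06960,5.03547) → ×s → (0.73735,3.47133) → (0.74,3.47)
v7: (-2.5,5) → rotate → (-3.85704,4.04639) → ×s → (-2.65894,2.78948) → (-2.66,2.79)
v8: (-3.5,5) → rotate → (-4.81302,3.75297) → ×s → (-3.31798,2.58721) → (-3.32,2.59)

Cross-section at z=8.75: (-4.10,1.62) (-2.86,-1.24) (-1.90,-2.03) (1.37,-2.10) (4.00,-1.30) (0.74,3.47) (-2.66,2.79) (-3.32,2.59)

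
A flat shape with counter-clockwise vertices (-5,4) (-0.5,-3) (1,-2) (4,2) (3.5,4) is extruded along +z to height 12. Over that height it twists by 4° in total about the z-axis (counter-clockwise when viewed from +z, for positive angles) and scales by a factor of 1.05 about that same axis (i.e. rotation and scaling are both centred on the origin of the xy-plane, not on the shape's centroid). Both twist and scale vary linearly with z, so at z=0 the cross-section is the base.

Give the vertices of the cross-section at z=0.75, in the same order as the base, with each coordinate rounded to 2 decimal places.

t = z/height = 0.75/12 = 0.0625
s = 1 + (scale-1)·z/height = 1 + (1.05-1)·0.75/12 = 1.003125
θ = twist·z/height = 4°·0.75/12 = 0.2500° = 0.004363 rad
cos θ = 0.999990, sin θ = 0.004363 (intermediates below are computed at full precision and shown rounded to 5 d.p.)
v1: (-5,4) → rotate → (-5.01741,3.97815) → ×s → (-5.03309,3.99058) → (-5.03,3.99)
v2: (-0.5,-3) → rotate → (-0.48691,-3.00215) → ×s → (-0.48843,-3.01153) → (-0.49,-3.01)
v3: (1,-2) → rotate → (1.00872,-1.99562) → ×s → (1.01187,-2.00185) → (1.01,-2.00)
v4: (4,2) → rotate → (3.99124,2.01743) → ×s → (4.00371,2.02374) → (4.00,2.02)
v5: (3.5,4) → rotate → (3.48251,4.01523) → ×s → (3.49340,4.02778) → (3.49,4.03)

Cross-section at z=0.75: (-5.03,3.99) (-0.49,-3.01) (1.01,-2.00) (4.00,2.02) (3.49,4.03)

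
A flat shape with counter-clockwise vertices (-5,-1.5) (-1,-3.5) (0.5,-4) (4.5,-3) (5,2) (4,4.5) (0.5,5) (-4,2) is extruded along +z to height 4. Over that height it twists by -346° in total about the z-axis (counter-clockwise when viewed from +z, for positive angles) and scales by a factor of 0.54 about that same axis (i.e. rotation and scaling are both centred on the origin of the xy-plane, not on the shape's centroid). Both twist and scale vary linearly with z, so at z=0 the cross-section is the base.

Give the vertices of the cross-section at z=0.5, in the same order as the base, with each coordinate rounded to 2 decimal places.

t = z/height = 0.5/4 = 0.125
s = 1 + (scale-1)·z/height = 1 + (0.54-1)·0.5/4 = 0.942500
θ = twist·z/height = -346°·0.5/4 = -43.2500° = -0.754855 rad
cos θ = 0.728371, sin θ = -0.685183 (intermediates below are computed at full precision and shown rounded to 5 d.p.)
v1: (-5,-1.5) → rotate → (-4.66963,2.33336) → ×s → (-4.40113,2.19919) → (-4.40,2.20)
v2: (-1,-3.5) → rotate → (-3.12651,-1.86412) → ×s → (-2.94674,-1.75693) → (-2.95,-1.76)
v3: (0.5,-4) → rotate → (-2.37655,-3.25608) → ×s → (-2.23990,-3.06885) → (-2.24,-3.07)
v4: (4.5,-3) → rotate → (1.22212,-5.26844) → ×s → (1.15185,-4.96550) → (1.15,-4.97)
v5: (5,2) → rotate → (5.01222,-1.96917) → ×s → (4.72402,-1.85595) → (4.72,-1.86)
v6: (4,4.5) → rotate → (5.99681,0.53694) → ×s → (5.65199,0.50606) → (5.65,0.51)
v7: (0.5,5) → rotate → (3.79010,3.29926) → ×s → (3.57217,3.10956) → (3.57,3.11)
v8: (-4,2) → rotate → (-1.54312,4.19747) → ×s → (-1.45439,3.95612) → (-1.45,3.96)

Cross-section at z=0.5: (-4.40,2.20) (-2.95,-1.76) (-2.24,-3.07) (1.15,-4.97) (4.72,-1.86) (5.65,0.51) (3.57,3.11) (-1.45,3.96)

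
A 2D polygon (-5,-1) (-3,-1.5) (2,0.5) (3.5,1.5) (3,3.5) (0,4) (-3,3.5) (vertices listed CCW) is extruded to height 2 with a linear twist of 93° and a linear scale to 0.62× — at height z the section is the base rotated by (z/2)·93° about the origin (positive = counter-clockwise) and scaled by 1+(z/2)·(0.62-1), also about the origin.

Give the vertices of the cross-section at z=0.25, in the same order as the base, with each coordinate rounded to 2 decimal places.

t = z/height = 0.25/2 = 0.125
s = 1 + (scale-1)·z/height = 1 + (0.62-1)·0.25/2 = 0.952500
θ = twist·z/height = 93°·0.25/2 = 11.6250° = 0.202895 rad
cos θ = 0.979487, sin θ = 0.201505 (intermediates below are computed at full precision and shown rounded to 5 d.p.)
v1: (-5,-1) → rotate → (-4.69593,-1.98701) → ×s → (-4.47288,-1.89263) → (-4.47,-1.89)
v2: (-3,-1.5) → rotate → (-2.63620,-2.07375) → ×s → (-2.51098,-1.97524) → (-2.51,-1.98)
v3: (2,0.5) → rotate → (1.85822,0.89275) → ×s → (1.76996,0.85035) → (1.77,0.85)
v4: (3.5,1.5) → rotate → (3.12595,2.17450) → ×s → (2.97747,2.07121) → (2.98,2.07)
v5: (3,3.5) → rotate → (2.23319,4.03272) → ×s → (2.12712,3.84117) → (2.13,3.84)
v6: (0,4) → rotate → (-0.80602,3.91795) → ×s → (-0.76774,3.73185) → (-0.77,3.73)
v7: (-3,3.5) → rotate → (-3.64373,2.82369) → ×s → (-3.47065,2.68956) → (-3.47,2.69)

Cross-section at z=0.25: (-4.47,-1.89) (-2.51,-1.98) (1.77,0.85) (2.98,2.07) (2.13,3.84) (-0.77,3.73) (-3.47,2.69)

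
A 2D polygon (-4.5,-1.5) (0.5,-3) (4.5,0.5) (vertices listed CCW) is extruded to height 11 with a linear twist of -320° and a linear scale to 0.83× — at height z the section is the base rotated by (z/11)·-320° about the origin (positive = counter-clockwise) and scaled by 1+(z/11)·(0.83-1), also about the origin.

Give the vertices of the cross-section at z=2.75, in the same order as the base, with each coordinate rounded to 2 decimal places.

t = z/height = 2.75/11 = 0.25
s = 1 + (scale-1)·z/height = 1 + (0.83-1)·2.75/11 = 0.957500
θ = twist·z/height = -320°·2.75/11 = -80.0000° = -1.396263 rad
cos θ = 0.173648, sin θ = -0.984808 (intermediates below are computed at full precision and shown rounded to 5 d.p.)
v1: (-4.5,-1.5) → rotate → (-2.25863,4.17116) → ×s → (-2.16264,3.99389) → (-2.16,3.99)
v2: (0.5,-3) → rotate → (-2.86760,-1.01335) → ×s → (-2.74573,-0.97028) → (-2.75,-0.97)
v3: (4.5,0.5) → rotate → (1.27382,-4.34481) → ×s → (1.21968,-4.16016) → (1.22,-4.16)

Cross-section at z=2.75: (-2.16,3.99) (-2.75,-0.97) (1.22,-4.16)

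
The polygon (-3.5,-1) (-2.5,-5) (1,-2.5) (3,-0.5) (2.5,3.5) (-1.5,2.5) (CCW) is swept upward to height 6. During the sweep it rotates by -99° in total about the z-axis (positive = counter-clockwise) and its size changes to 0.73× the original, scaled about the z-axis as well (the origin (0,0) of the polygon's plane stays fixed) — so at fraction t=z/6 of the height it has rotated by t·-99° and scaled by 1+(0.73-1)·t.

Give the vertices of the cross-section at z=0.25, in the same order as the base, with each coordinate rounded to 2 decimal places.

t = z/height = 0.25/6 = 0.0416667
s = 1 + (scale-1)·z/height = 1 + (0.73-1)·0.25/6 = 0.988750
θ = twist·z/height = -99°·0.25/6 = -4.1250° = -0.071995 rad
cos θ = 0.997409, sin θ = -0.071933 (intermediates below are computed at full precision and shown rounded to 5 d.p.)
v1: (-3.5,-1) → rotate → (-3.56287,-0.74565) → ×s → (-3.52278,-0.73726) → (-3.52,-0.74)
v2: (-2.5,-5) → rotate → (-2.85319,-4.80722) → ×s → (-2.82109,-4.75313) → (-2.82,-4.75)
v3: (1,-2.5) → rotate → (0.81758,-2.56546) → ×s → (0.80838,-2.53659) → (0.81,-2.54)
v4: (3,-0.5) → rotate → (2.95626,-0.71450) → ×s → (2.92300,-0.70646) → (2.92,-0.71)
v5: (2.5,3.5) → rotate → (2.74529,3.31110) → ×s → (2.71440,3.27385) → (2.71,3.27)
v6: (-1.5,2.5) → rotate → (-1.31628,2.60142) → ×s → (-1.30147,2.57216) → (-1.30,2.57)

Cross-section at z=0.25: (-3.52,-0.74) (-2.82,-4.75) (0.81,-2.54) (2.92,-0.71) (2.71,3.27) (-1.30,2.57)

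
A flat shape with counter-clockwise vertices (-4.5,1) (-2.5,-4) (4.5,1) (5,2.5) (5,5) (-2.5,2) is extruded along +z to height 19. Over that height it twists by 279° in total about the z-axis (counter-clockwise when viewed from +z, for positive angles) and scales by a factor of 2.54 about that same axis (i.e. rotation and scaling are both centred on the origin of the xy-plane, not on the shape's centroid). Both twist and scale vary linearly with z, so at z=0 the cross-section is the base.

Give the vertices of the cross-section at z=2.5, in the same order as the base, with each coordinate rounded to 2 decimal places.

Cross-section at z=2.5: (-5.06,-2.27) (0.47,-5.65) (3.62,4.20) (3.02,6.00) (1.23,8.42) (-3.85,0.13)

t = z/height = 2.5/19 = 0.131579
s = 1 + (scale-1)·z/height = 1 + (2.54-1)·2.5/19 = 1.202632
θ = twist·z/height = 279°·2.5/19 = 36.7105° = 0.640720 rad
cos θ = 0.801666, sin θ = 0.597772 (intermediates below are computed at full precision and shown rounded to 5 d.p.)
v1: (-4.5,1) → rotate → (-4.20527,-1.88831) → ×s → (-5.05739,-2.27094) → (-5.06,-2.27)
v2: (-2.5,-4) → rotate → (0.38693,-4.70109) → ×s → (0.46533,-5.65368) → (0.47,-5.65)
v3: (4.5,1) → rotate → (3.00972,3.49164) → ×s → (3.61959,4.19916) → (3.62,4.20)
v4: (5,2.5) → rotate → (2.51390,4.99303) → ×s → (3.02329,6.00477) → (3.02,6.00)
v5: (5,5) → rotate → (1.01947,6.99719) → ×s → (1.22604,8.41504) → (1.23,8.42)
v6: (-2.5,2) → rotate → (-3.19971,0.10890) → ×s → (-3.84807,0.13097) → (-3.85,0.13)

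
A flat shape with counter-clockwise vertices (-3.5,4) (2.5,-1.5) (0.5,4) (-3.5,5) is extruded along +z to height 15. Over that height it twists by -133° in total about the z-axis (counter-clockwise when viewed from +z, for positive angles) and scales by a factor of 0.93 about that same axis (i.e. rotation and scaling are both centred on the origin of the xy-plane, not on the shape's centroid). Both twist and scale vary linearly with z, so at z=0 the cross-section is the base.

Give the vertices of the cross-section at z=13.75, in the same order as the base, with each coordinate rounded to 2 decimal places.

t = z/height = 13.75/15 = 0.916667
s = 1 + (scale-1)·z/height = 1 + (0.93-1)·13.75/15 = 0.935833
θ = twist·z/height = -133°·13.75/15 = -121.9167° = -2.127847 rad
cos θ = -0.528685, sin θ = -0.848818 (intermediates below are computed at full precision and shown rounded to 5 d.p.)
v1: (-3.5,4) → rotate → (5.24567,0.85612) → ×s → (4.90907,0.80119) → (4.91,0.80)
v2: (2.5,-1.5) → rotate → (-2.59494,-1.32902) → ×s → (-2.42843,-1.24374) → (-2.43,-1.24)
v3: (0.5,4) → rotate → (3.13093,-2.53915) → ×s → (2.93003,-2.37622) → (2.93,-2.38)
v4: (-3.5,5) → rotate → (6.09449,0.32744) → ×s → (5.70343,0.30643) → (5.70,0.31)

Cross-section at z=13.75: (4.91,0.80) (-2.43,-1.24) (2.93,-2.38) (5.70,0.31)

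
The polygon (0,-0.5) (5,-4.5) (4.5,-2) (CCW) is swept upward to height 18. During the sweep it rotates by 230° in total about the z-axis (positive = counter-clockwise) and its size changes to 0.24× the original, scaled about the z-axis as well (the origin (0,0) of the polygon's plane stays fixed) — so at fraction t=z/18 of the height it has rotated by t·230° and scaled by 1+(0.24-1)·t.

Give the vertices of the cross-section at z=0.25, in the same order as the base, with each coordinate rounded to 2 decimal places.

Cross-section at z=0.25: (0.03,-0.49) (5.19,-4.17) (4.56,-1.73)

t = z/height = 0.25/18 = 0.0138889
s = 1 + (scale-1)·z/height = 1 + (0.24-1)·0.25/18 = 0.989444
θ = twist·z/height = 230°·0.25/18 = 3.1944° = 0.055754 rad
cos θ = 0.998446, sin θ = 0.055725 (intermediates below are computed at full precision and shown rounded to 5 d.p.)
v1: (0,-0.5) → rotate → (0.02786,-0.49922) → ×s → (0.02757,-0.49395) → (0.03,-0.49)
v2: (5,-4.5) → rotate → (5.24299,-4.21438) → ×s → (5.18765,-4.16990) → (5.19,-4.17)
v3: (4.5,-2) → rotate → (4.60446,-1.74613) → ×s → (4.55585,-1.72770) → (4.56,-1.73)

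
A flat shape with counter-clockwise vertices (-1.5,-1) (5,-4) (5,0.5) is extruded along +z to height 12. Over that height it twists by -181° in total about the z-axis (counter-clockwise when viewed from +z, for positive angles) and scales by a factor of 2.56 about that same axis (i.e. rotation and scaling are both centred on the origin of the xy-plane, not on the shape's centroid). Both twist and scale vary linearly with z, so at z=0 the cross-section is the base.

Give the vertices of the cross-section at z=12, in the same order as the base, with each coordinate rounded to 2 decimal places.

t = z/height = 12/12 = 1
s = 1 + (scale-1)·z/height = 1 + (2.56-1)·12/12 = 2.560000
θ = twist·z/height = -181°·12/12 = -181.0000° = -3.159046 rad
cos θ = -0.999848, sin θ = 0.017452 (intermediates below are computed at full precision and shown rounded to 5 d.p.)
v1: (-1.5,-1) → rotate → (1.51722,0.97367) → ×s → (3.88409,2.49259) → (3.88,2.49)
v2: (5,-4) → rotate → (-4.92943,4.08665) → ×s → (-12.61934,10.46183) → (-12.62,10.46)
v3: (5,0.5) → rotate → (-5.00796,-0.41266) → ×s → (-12.82039,-1.05641) → (-12.82,-1.06)

Cross-section at z=12: (3.88,2.49) (-12.62,10.46) (-12.82,-1.06)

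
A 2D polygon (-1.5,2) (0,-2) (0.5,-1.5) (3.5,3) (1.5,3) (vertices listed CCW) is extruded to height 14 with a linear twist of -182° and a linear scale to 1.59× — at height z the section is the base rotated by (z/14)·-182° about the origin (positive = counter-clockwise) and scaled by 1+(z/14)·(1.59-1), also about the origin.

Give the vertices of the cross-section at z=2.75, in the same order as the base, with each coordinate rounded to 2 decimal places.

t = z/height = 2.75/14 = 0.196429
s = 1 + (scale-1)·z/height = 1 + (1.59-1)·2.75/14 = 1.115893
θ = twist·z/height = -182°·2.75/14 = -35.7500° = -0.623955 rad
cos θ = 0.811574, sin θ = -0.584250 (intermediates below are computed at full precision and shown rounded to 5 d.p.)
v1: (-1.5,2) → rotate → (-0.04886,2.49952) → ×s → (-0.05452,2.78920) → (-0.05,2.79)
v2: (0,-2) → rotate → (-1.16850,-1.62315) → ×s → (-1.30392,-1.81126) → (-1.30,-1.81)
v3: (0.5,-1.5) → rotate → (-0.47059,-1.50949) → ×s → (-0.52513,-1.68442) → (-0.53,-1.68)
v4: (3.5,3) → rotate → (4.59326,0.38985) → ×s → (5.12558,0.43503) → (5.13,0.44)
v5: (1.5,3) → rotate → (2.97011,1.55835) → ×s → (3.31432,1.73895) → (3.31,1.74)

Cross-section at z=2.75: (-0.05,2.79) (-1.30,-1.81) (-0.53,-1.68) (5.13,0.44) (3.31,1.74)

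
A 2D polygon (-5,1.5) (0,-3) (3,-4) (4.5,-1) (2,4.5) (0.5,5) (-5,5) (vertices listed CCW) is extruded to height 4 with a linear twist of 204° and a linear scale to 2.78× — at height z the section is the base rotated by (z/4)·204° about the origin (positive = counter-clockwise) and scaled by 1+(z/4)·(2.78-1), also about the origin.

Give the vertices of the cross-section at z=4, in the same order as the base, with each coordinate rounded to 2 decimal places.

t = z/height = 4/4 = 1
s = 1 + (scale-1)·z/height = 1 + (2.78-1)·4/4 = 2.780000
θ = twist·z/height = 204°·4/4 = 204.0000° = 3.560472 rad
cos θ = -0.913545, sin θ = -0.406737 (intermediates below are computed at full precision and shown rounded to 5 d.p.)
v1: (-5,1.5) → rotate → (5.17783,0.66337) → ×s → (14.39437,1.84415) → (14.39,1.84)
v2: (0,-3) → rotate → (-1.22021,2.74064) → ×s → (-3.39218,7.61897) → (-3.39,7.62)
v3: (3,-4) → rotate → (-4.36758,2.43397) → ×s → (-12.14188,6.76644) → (-12.14,6.77)
v4: (4.5,-1) → rotate → (-4.51769,-0.91677) → ×s → (-12.55918,-2.54862) → (-12.56,-2.55)
v5: (2,4.5) → rotate → (0.00322,-4.92443) → ×s → (0.00896,-13.68991) → (0.01,-13.69)
v6: (0.5,5) → rotate → (1.57691,-4.77110) → ×s → (4.38381,-13.26365) → (4.38,-13.26)
v7: (-5,5) → rotate → (6.60141,-2.53404) → ×s → (18.35192,-7.04464) → (18.35,-7.04)

Cross-section at z=4: (14.39,1.84) (-3.39,7.62) (-12.14,6.77) (-12.56,-2.55) (0.01,-13.69) (4.38,-13.26) (18.35,-7.04)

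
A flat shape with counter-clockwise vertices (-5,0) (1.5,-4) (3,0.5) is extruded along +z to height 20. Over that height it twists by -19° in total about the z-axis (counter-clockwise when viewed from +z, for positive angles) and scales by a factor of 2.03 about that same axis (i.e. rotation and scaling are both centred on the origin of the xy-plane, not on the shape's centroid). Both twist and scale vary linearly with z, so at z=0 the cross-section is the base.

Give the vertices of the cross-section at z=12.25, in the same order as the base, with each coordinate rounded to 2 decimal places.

Cross-section at z=12.25: (-7.99,1.64) (1.08,-6.88) (4.96,-0.19)

t = z/height = 12.25/20 = 0.6125
s = 1 + (scale-1)·z/height = 1 + (2.03-1)·12.25/20 = 1.630875
θ = twist·z/height = -19°·12.25/20 = -11.6375° = -0.203113 rad
cos θ = 0.979443, sin θ = -0.201719 (intermediates below are computed at full precision and shown rounded to 5 d.p.)
v1: (-5,0) → rotate → (-4.89722,1.00860) → ×s → (-7.98675,1.64489) → (-7.99,1.64)
v2: (1.5,-4) → rotate → (0.66229,-4.22035) → ×s → (1.08011,-6.88287) → (1.08,-6.88)
v3: (3,0.5) → rotate → (3.03919,-0.11544) → ×s → (4.95654,-0.18826) → (4.96,-0.19)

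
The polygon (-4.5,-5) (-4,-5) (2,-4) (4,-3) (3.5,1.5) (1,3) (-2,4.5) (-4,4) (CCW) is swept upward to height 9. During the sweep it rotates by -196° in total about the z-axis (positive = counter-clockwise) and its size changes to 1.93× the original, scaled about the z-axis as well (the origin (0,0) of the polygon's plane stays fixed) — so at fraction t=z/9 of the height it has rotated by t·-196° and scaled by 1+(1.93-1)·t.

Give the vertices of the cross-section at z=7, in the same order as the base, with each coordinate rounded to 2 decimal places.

t = z/height = 7/9 = 0.777778
s = 1 + (scale-1)·z/height = 1 + (1.93-1)·7/9 = 1.723333
θ = twist·z/height = -196°·7/9 = -152.4444° = -2.660657 rad
cos θ = -0.886563, sin θ = -0.462608 (intermediates below are computed at full precision and shown rounded to 5 d.p.)
v1: (-4.5,-5) → rotate → (1.67649,6.51455) → ×s → (2.88915,11.22674) → (2.89,11.23)
v2: (-4,-5) → rotate → (1.23321,6.28325) → ×s → (2.12523,10.82813) → (2.13,10.83)
v3: (2,-4) → rotate → (-3.62356,2.62103) → ×s → (-6.24460,4.51691) → (-6.24,4.52)
v4: (4,-3) → rotate → (-4.93408,0.80925) → ×s → (-8.50306,1.39461) → (-8.50,1.39)
v5: (3.5,1.5) → rotate → (-2.40906,-2.94897) → ×s → (-4.15161,-5.08206) → (-4.15,-5.08)
v6: (1,3) → rotate → (0.50126,-3.12230) → ×s → (0.86384,-5.38076) → (0.86,-5.38)
v7: (-2,4.5) → rotate → (3.85486,-3.06432) → ×s → (6.64321,-5.28084) → (6.64,-5.28)
v8: (-4,4) → rotate → (5.39668,-1.69582) → ×s → (9.30029,-2.92246) → (9.30,-2.92)

Cross-section at z=7: (2.89,11.23) (2.13,10.83) (-6.24,4.52) (-8.50,1.39) (-4.15,-5.08) (0.86,-5.38) (6.64,-5.28) (9.30,-2.92)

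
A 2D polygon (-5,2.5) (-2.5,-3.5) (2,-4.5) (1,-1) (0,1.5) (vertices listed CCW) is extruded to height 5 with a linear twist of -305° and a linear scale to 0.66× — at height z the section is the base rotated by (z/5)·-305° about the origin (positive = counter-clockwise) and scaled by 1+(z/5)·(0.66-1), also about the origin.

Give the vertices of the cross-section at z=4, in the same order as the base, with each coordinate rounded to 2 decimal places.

Cross-section at z=4: (-0.04,-4.07) (3.09,-0.52) (2.31,2.74) (0.34,0.97) (-0.98,-0.48)

t = z/height = 4/5 = 0.8
s = 1 + (scale-1)·z/height = 1 + (0.66-1)·4/5 = 0.728000
θ = twist·z/height = -305°·4/5 = -244.0000° = -4.258603 rad
cos θ = -0.438371, sin θ = 0.898794 (intermediates below are computed at full precision and shown rounded to 5 d.p.)
v1: (-5,2.5) → rotate → (-0.05513,-5.58990) → ×s → (-0.04013,-4.06945) → (-0.04,-4.07)
v2: (-2.5,-3.5) → rotate → (4.24171,-0.71269) → ×s → (3.08796,-0.51884) → (3.09,-0.52)
v3: (2,-4.5) → rotate → (3.16783,3.77026) → ×s → (2.30618,2.74475) → (2.31,2.74)
v4: (1,-1) → rotate → (0.46042,1.33717) → ×s → (0.33519,0.97346) → (0.34,0.97)
v5: (0,1.5) → rotate → (-1.34819,-0.65756) → ×s → (-0.98148,-0.47870) → (-0.98,-0.48)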